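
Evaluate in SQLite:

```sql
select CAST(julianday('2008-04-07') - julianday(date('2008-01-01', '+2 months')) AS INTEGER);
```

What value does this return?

37

Adding +2 months to 2008-01-01 gives 2008-03-01.
30 days remain in March 2008 after the 1st (31 − 1).
Then 7 days into April 2008.
Total: 30 + 7 = 37.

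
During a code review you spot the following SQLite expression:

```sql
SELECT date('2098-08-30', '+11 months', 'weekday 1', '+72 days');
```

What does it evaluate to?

2099-10-14

Adding +11 months to 2098-08-30 gives 2099-07-30.
`weekday 1` advances to the next Monday; 2099-07-30 is a Thursday, so it moves forward to 2099-08-03.
Applying '+72 days' to 2099-08-03: counting 72 days forward gives 2099-10-14.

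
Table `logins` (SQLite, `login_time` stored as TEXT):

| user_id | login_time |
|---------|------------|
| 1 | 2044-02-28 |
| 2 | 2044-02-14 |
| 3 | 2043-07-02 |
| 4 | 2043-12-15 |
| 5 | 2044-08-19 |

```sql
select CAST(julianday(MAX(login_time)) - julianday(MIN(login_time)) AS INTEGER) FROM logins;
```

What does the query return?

MIN = 2043-07-02, MAX = 2044-08-19.
29 days remain in July 2043 after the 2nd (31 − 2).
Full months from August 2043 through July 2044 contribute their day counts.
Then 19 days into August 2044.
Total: 29 + 31 + 30 + 31 + 30 + 31 + 31 + 29 + 31 + 30 + 31 + 30 + 31 + 19 = 414.

414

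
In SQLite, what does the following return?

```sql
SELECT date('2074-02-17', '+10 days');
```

2074-02-27

Advancing 10 more days within February lands on 2074-02-27.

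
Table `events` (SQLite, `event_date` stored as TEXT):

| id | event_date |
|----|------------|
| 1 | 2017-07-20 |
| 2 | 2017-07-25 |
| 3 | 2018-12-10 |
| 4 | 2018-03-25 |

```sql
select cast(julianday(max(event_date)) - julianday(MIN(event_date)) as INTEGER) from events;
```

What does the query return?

508

MIN = 2017-07-20, MAX = 2018-12-10.
11 days remain in July 2017 after the 20th (31 − 20).
Full months from August 2017 through November 2018 contribute their day counts.
Then 10 days into December 2018.
Total: 11 + 31 + 30 + 31 + 30 + 31 + 31 + 28 + 31 + 30 + 31 + 30 + 31 + 31 + 30 + 31 + 30 + 10 = 508.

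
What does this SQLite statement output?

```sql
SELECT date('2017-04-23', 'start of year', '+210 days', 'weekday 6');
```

2017-08-05

`start of year` rewinds 2017-04-23 to 2017-01-01.
Applying '+210 days' to 2017-01-01: counting 210 days forward gives 2017-07-30.
`weekday 6` advances to the next Saturday; 2017-07-30 is a Sunday, so it moves forward to 2017-08-05.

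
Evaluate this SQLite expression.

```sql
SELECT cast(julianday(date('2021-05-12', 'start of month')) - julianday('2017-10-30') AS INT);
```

1279

`start of month` rewinds 2021-05-12 to 2021-05-01.
1 day remains in October 2017 after the 30th (31 − 30).
Full months from November 2017 through April 2021 contribute their day counts.
Then 1 day into May 2021.
Total: 1 + 30 + 31 + 31 + 28 + 31 + 30 + 31 + 30 + 31 + 31 + 30 + 31 + 30 + 31 + 31 + 28 + 31 + 30 + 31 + 30 + 31 + 31 + 30 + 31 + 30 + 31 + 31 + 29 + 31 + 30 + 31 + 30 + 31 + 31 + 30 + 31 + 30 + 31 + 31 + 28 + 31 + 30 + 1 = 1279.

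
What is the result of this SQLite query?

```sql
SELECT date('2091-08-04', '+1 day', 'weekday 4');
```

2091-08-09

Advancing 1 more day within August lands on 2091-08-05.
`weekday 4` advances to the next Thursday; 2091-08-05 is a Sunday, so it moves forward to 2091-08-09.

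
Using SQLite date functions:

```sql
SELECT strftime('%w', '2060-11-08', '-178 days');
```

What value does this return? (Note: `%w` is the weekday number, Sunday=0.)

5

First apply '-178 days': 2060-11-08 → 2060-05-14.
2060-05-14 is a Friday; with Sunday=0 that is 5.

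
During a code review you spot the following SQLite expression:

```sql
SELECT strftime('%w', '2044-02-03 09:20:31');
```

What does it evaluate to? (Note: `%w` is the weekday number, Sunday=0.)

3

2044-02-03 is a Wednesday; with Sunday=0 that is 3.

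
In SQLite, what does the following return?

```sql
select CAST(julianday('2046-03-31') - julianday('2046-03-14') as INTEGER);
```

17

Both dates are in March 2046: 31 − 14 = 17.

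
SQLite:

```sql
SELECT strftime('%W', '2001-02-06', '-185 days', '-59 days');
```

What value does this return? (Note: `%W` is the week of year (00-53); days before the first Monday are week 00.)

First apply '-185 days', '-59 days': 2001-02-06 → 2000-06-07.
2000-06-07 is a Wednesday. SQLite's %W counts Mondays since the year started; the result is 23.

23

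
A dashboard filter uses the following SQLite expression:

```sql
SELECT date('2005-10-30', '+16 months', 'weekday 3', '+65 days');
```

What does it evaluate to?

2007-05-11

Adding +16 months to 2005-10-30 targets 2007-02-30. February 2007 has only 28 days, so SQLite normalizes the 2-day overflow forward to 2007-03-02.
`weekday 3` advances to the next Wednesday; 2007-03-02 is a Friday, so it moves forward to 2007-03-07.
Applying '+65 days' to 2007-03-07: counting 65 days forward gives 2007-05-11.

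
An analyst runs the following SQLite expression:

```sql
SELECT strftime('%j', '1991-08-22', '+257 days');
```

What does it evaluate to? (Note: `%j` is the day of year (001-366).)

First apply '+257 days': 1991-08-22 → 1992-05-05.
Day-of-year for 1992-05-05: days since 1992-01-01 inclusive = 126, zero-padded to 126.

126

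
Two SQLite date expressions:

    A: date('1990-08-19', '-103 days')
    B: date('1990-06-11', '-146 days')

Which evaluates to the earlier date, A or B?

A = 1990-05-08.
B = 1990-01-16.
B is earlier.

B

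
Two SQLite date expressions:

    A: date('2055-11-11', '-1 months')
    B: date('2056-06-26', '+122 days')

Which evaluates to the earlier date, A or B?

A = 2055-10-11.
B = 2056-10-26.
A is earlier.

A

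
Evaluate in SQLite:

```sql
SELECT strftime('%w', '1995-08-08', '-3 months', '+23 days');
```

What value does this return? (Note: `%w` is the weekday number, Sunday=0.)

First apply '-3 months', '+23 days': 1995-08-08 → 1995-05-31.
1995-05-31 is a Wednesday; with Sunday=0 that is 3.

3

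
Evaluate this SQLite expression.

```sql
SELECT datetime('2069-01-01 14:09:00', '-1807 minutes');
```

2068-12-31 08:02:00

1807 minutes = 30h 7m; -1807 minutes from 2069-01-01 14:09:00 is 2068-12-31 08:02:00 (crosses midnight).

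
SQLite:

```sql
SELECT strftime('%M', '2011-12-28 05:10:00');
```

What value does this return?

`%M` extracts the 2-digit minute: 10.

10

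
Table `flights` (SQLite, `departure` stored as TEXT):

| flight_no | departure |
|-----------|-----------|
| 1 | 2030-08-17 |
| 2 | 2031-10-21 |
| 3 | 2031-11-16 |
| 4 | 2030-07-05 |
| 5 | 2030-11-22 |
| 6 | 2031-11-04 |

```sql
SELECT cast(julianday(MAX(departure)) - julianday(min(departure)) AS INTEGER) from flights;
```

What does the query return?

499

MIN = 2030-07-05, MAX = 2031-11-16.
26 days remain in July 2030 after the 5th (31 − 5).
Full months from August 2030 through October 2031 contribute their day counts.
Then 16 days into November 2031.
Total: 26 + 31 + 30 + 31 + 30 + 31 + 31 + 28 + 31 + 30 + 31 + 30 + 31 + 31 + 30 + 31 + 16 = 499.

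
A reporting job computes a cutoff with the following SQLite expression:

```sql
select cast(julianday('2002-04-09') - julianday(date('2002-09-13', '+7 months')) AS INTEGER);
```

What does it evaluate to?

-369

Adding +7 months to 2002-09-13 gives 2003-04-13.
21 days remain in April 2002 after the 9th (30 − 9).
Full months from May 2002 through March 2003 contribute their day counts.
Then 13 days into April 2003.
Total: 21 + 31 + 30 + 31 + 31 + 30 + 31 + 30 + 31 + 31 + 28 + 31 + 13 = 369.
The subtraction is earlier − later, so the result is −369 → -369.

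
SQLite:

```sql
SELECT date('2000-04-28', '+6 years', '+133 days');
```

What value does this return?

Adding +6 years to 2000-04-28 gives 2006-04-28.
Applying '+133 days' to 2006-04-28: counting 133 days forward gives 2006-09-08.

2006-09-08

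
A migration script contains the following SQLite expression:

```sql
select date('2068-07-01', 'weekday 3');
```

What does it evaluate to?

2068-07-04

`weekday 3` advances to the next Wednesday; 2068-07-01 is a Sunday, so it moves forward to 2068-07-04.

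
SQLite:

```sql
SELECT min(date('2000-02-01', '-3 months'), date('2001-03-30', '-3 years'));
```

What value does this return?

date('2000-02-01', '-3 months') → 1999-11-01.
date('2001-03-30', '-3 years') → 1998-03-30.
Earlier of the two is 1998-03-30.

1998-03-30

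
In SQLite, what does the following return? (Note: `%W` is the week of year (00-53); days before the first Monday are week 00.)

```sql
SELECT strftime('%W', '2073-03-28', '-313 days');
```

20

First apply '-313 days': 2073-03-28 → 2072-05-19.
2072-05-19 is a Thursday. SQLite's %W counts Mondays since the year started; the result is 20.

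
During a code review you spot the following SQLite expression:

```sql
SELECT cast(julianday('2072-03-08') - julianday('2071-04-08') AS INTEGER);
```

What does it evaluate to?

335

22 days remain in April 2071 after the 8th (30 − 8).
Full months from May 2071 through February 2072 contribute their day counts.
Then 8 days into March 2072.
Total: 22 + 31 + 30 + 31 + 31 + 30 + 31 + 30 + 31 + 31 + 29 + 8 = 335.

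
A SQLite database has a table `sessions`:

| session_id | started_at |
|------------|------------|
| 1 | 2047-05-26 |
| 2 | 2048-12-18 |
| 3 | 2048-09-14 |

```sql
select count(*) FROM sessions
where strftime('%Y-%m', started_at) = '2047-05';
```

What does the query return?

1

Rows with year-month 2047-05: 2047-05-26 → 1.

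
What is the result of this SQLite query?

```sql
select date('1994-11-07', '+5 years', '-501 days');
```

Adding +5 years to 1994-11-07 gives 1999-11-07.
Applying '-501 days' to 1999-11-07: counting 501 days back gives 1998-06-24.

1998-06-24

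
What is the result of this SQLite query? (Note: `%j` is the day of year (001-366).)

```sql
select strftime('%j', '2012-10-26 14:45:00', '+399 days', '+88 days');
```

056

First apply '+399 days', '+88 days': 2012-10-26 14:45:00 → 2014-02-25 14:45:00.
Day-of-year for 2014-02-25: days since 2014-01-01 inclusive = 56, zero-padded to 056.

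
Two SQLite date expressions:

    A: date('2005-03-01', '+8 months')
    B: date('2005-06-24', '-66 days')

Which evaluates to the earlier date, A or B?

A = 2005-11-01.
B = 2005-04-19.
B is earlier.

B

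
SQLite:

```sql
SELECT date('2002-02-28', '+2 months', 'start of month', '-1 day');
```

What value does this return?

Adding +2 months to 2002-02-28 gives 2002-04-28.
`start of month` rewinds 2002-04-28 to 2002-04-01.
Going back 1 day from 2002-04-01 reaches 2002-03-31 (last day of March, 31 days).

2002-03-31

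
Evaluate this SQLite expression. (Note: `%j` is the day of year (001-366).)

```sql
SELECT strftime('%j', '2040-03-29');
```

Day-of-year for 2040-03-29: days since 2040-01-01 inclusive = 89, zero-padded to 089.

089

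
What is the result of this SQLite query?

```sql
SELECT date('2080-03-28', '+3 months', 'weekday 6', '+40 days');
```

2080-08-08

Adding +3 months to 2080-03-28 gives 2080-06-28.
`weekday 6` advances to the next Saturday; 2080-06-28 is a Friday, so it moves forward to 2080-06-29.
June 2080 has 30 days; 1 remain after the 29th, so 2 days reach 2080-07-01.
July 2080 has 31 days; 30 remain after the 1st, so 31 days reach 2080-08-01.
Advancing 7 more days within August lands on 2080-08-08.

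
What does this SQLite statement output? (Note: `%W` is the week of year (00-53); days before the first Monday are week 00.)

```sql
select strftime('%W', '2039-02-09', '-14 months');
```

First apply '-14 months': 2039-02-09 → 2037-12-09.
2037-12-09 is a Wednesday. SQLite's %W counts Mondays since the year started; the result is 49.

49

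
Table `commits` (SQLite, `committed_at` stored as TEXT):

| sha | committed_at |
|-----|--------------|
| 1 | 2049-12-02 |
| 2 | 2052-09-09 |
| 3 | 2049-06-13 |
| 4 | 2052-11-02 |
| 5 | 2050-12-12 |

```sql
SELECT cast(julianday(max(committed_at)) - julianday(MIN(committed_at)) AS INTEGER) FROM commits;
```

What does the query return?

1238

MIN = 2049-06-13, MAX = 2052-11-02.
17 days remain in June 2049 after the 13th (30 − 13).
Full months from July 2049 through October 2052 contribute their day counts.
Then 2 days into November 2052.
Total: 17 + 31 + 31 + 30 + 31 + 30 + 31 + 31 + 28 + 31 + 30 + 31 + 30 + 31 + 31 + 30 + 31 + 30 + 31 + 31 + 28 + 31 + 30 + 31 + 30 + 31 + 31 + 30 + 31 + 30 + 31 + 31 + 29 + 31 + 30 + 31 + 30 + 31 + 31 + 30 + 31 + 2 = 1238.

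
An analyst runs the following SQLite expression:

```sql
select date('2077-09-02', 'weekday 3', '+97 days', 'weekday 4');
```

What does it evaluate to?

2077-12-16

`weekday 3` advances to the next Wednesday; 2077-09-02 is a Thursday, so it moves forward to 2077-09-08.
Applying '+97 days' to 2077-09-08: counting 97 days forward gives 2077-12-14.
`weekday 4` advances to the next Thursday; 2077-12-14 is a Tuesday, so it moves forward to 2077-12-16.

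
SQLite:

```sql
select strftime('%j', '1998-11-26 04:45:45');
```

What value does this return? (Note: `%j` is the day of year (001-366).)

Day-of-year for 1998-11-26: days since 1998-01-01 inclusive = 330, zero-padded to 330.

330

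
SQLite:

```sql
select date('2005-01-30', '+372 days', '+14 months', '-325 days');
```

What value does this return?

2006-05-16

Applying '+372 days' to 2005-01-30: counting 372 days forward gives 2006-02-06.
Adding +14 months to 2006-02-06 gives 2007-04-06.
Applying '-325 days' to 2007-04-06: counting 325 days back gives 2006-05-16.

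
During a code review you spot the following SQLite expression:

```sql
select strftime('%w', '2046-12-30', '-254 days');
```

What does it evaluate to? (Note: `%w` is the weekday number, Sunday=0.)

5

First apply '-254 days': 2046-12-30 → 2046-04-20.
2046-04-20 is a Friday; with Sunday=0 that is 5.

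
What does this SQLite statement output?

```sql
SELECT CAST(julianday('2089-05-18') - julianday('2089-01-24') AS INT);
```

114

7 days remain in January 2089 after the 24th (31 − 24).
February 2089: 28 days.
March 2089: 31 days.
April 2089: 30 days.
Then 18 days into May 2089.
Total: 7 + 28 + 31 + 30 + 18 = 114.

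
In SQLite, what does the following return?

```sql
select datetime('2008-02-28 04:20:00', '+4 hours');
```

+4 hours from 2008-02-28 04:20:00 is 2008-02-28 08:20:00.

2008-02-28 08:20:00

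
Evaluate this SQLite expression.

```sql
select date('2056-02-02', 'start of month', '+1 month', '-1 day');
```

2056-02-29

`start of month` rewinds 2056-02-02 to 2056-02-01.
Adding +1 month to 2056-02-01 gives 2056-03-01.
Going back 1 day from 2056-03-01 reaches 2056-02-29 (last day of February, 29 days).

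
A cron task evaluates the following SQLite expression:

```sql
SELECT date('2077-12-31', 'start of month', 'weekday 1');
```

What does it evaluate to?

`start of month` rewinds 2077-12-31 to 2077-12-01.
`weekday 1` advances to the next Monday; 2077-12-01 is a Wednesday, so it moves forward to 2077-12-06.

2077-12-06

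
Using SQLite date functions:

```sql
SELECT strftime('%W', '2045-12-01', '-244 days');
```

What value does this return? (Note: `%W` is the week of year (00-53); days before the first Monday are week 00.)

13

First apply '-244 days': 2045-12-01 → 2045-04-01.
2045-04-01 is a Saturday. SQLite's %W counts Mondays since the year started; the result is 13.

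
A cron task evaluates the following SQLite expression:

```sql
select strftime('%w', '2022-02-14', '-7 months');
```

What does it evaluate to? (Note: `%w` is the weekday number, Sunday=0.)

First apply '-7 months': 2022-02-14 → 2021-07-14.
2021-07-14 is a Wednesday; with Sunday=0 that is 3.

3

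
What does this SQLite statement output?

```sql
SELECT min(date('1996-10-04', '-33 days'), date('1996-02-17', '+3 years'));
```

date('1996-10-04', '-33 days') → 1996-09-01.
date('1996-02-17', '+3 years') → 1999-02-17.
Earlier of the two is 1996-09-01.

1996-09-01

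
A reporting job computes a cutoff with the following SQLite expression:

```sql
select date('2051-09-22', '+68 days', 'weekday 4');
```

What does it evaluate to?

2051-11-30

Applying '+68 days' to 2051-09-22: counting 68 days forward gives 2051-11-29.
`weekday 4` advances to the next Thursday; 2051-11-29 is a Wednesday, so it moves forward to 2051-11-30.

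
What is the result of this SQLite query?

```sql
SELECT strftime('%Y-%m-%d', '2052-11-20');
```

2052-11-20

`%Y-%m-%d` extracts the ISO date: 2052-11-20.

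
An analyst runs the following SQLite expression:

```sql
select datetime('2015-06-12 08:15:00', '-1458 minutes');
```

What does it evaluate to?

2015-06-11 07:57:00

1458 minutes = 24h 18m; -1458 minutes from 2015-06-12 08:15:00 is 2015-06-11 07:57:00 (crosses midnight).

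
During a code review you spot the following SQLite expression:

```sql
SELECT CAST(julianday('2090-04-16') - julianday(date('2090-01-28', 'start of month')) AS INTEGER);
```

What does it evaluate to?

105

`start of month` rewinds 2090-01-28 to 2090-01-01.
30 days remain in January 2090 after the 1st (31 − 1).
February 2090: 28 days.
March 2090: 31 days.
Then 16 days into April 2090.
Total: 30 + 28 + 31 + 16 = 105.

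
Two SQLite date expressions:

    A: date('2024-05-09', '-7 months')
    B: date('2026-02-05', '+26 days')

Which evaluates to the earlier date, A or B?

A = 2023-10-09.
B = 2026-03-03.
A is earlier.

A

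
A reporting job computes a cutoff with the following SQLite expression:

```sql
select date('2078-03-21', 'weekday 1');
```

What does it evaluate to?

2078-03-21

`weekday 1` advances to the next Monday; 2078-03-21 is already a Monday, so it stays at 2078-03-21.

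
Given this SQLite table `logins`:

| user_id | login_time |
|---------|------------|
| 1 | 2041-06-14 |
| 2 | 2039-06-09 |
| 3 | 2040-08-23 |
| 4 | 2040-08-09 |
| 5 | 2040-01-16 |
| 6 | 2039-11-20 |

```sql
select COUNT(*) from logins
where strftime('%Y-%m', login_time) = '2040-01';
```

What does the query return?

1

Rows with year-month 2040-01: 2040-01-16 → 1.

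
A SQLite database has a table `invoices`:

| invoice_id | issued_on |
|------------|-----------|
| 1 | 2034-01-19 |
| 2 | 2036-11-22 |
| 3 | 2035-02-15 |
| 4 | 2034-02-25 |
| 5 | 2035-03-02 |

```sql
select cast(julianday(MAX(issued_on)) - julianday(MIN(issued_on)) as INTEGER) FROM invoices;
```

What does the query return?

1038

MIN = 2034-01-19, MAX = 2036-11-22.
12 days remain in January 2034 after the 19th (31 − 19).
Full months from February 2034 through October 2036 contribute their day counts.
Then 22 days into November 2036.
Total: 12 + 28 + 31 + 30 + 31 + 30 + 31 + 31 + 30 + 31 + 30 + 31 + 31 + 28 + 31 + 30 + 31 + 30 + 31 + 31 + 30 + 31 + 30 + 31 + 31 + 29 + 31 + 30 + 31 + 30 + 31 + 31 + 30 + 31 + 22 = 1038.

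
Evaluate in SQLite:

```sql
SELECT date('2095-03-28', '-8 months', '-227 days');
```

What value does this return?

2093-12-13

Adding -8 months to 2095-03-28 gives 2094-07-28.
Applying '-227 days' to 2094-07-28: counting 227 days back gives 2093-12-13.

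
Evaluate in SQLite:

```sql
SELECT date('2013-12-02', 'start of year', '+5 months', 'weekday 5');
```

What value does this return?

2013-06-07

`start of year` rewinds 2013-12-02 to 2013-01-01.
Adding +5 months to 2013-01-01 gives 2013-06-01.
`weekday 5` advances to the next Friday; 2013-06-01 is a Saturday, so it moves forward to 2013-06-07.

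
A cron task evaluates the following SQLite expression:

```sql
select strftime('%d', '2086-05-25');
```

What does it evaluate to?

`%d` extracts the 2-digit day of month: 25.

25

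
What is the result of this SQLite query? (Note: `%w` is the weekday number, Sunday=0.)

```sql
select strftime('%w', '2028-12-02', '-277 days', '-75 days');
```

4

First apply '-277 days', '-75 days': 2028-12-02 → 2027-12-16.
2027-12-16 is a Thursday; with Sunday=0 that is 4.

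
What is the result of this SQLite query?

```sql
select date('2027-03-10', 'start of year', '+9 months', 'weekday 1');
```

2027-10-04

`start of year` rewinds 2027-03-10 to 2027-01-01.
Adding +9 months to 2027-01-01 gives 2027-10-01.
`weekday 1` advances to the next Monday; 2027-10-01 is a Friday, so it moves forward to 2027-10-04.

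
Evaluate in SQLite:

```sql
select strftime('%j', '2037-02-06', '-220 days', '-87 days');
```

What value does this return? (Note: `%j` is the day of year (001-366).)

096

First apply '-220 days', '-87 days': 2037-02-06 → 2036-04-05.
Day-of-year for 2036-04-05: days since 2036-01-01 inclusive = 96, zero-padded to 096.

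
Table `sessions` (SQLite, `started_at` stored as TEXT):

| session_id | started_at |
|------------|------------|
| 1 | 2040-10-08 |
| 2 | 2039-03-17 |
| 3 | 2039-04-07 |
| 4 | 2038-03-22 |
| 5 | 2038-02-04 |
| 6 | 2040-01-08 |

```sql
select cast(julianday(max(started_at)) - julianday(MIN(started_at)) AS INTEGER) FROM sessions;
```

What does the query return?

MIN = 2038-02-04, MAX = 2040-10-08.
24 days remain in February 2038 after the 4th (28 − 4).
Full months from March 2038 through September 2040 contribute their day counts.
Then 8 days into October 2040.
Total: 24 + 31 + 30 + 31 + 30 + 31 + 31 + 30 + 31 + 30 + 31 + 31 + 28 + 31 + 30 + 31 + 30 + 31 + 31 + 30 + 31 + 30 + 31 + 31 + 29 + 31 + 30 + 31 + 30 + 31 + 31 + 30 + 8 = 977.

977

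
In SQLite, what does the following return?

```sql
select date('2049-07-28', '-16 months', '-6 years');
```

2042-03-28

Adding -16 months to 2049-07-28 gives 2048-03-28.
Adding -6 years to 2048-03-28 gives 2042-03-28.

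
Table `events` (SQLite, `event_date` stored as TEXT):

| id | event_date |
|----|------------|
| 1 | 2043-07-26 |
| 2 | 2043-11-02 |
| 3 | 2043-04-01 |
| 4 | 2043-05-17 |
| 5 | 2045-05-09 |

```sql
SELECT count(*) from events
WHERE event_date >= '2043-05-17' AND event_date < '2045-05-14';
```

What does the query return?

Rows in [2043-05-17, 2045-05-14): 2043-07-26, 2043-11-02, 2043-05-17, 2045-05-09 → 4 rows.

4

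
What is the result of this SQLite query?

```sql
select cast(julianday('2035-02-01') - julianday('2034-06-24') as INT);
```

6 days remain in June 2034 after the 24th (30 − 24).
Full months from July 2034 through January 2035 contribute their day counts.
Then 1 day into February 2035.
Total: 6 + 31 + 31 + 30 + 31 + 30 + 31 + 31 + 1 = 222.

222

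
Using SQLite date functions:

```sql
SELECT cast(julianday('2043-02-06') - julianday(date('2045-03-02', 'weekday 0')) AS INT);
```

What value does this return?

`weekday 0` advances to the next Sunday; 2045-03-02 is a Thursday, so it moves forward to 2045-03-05.
22 days remain in February 2043 after the 6th (28 − 6).
Full months from March 2043 through February 2045 contribute their day counts.
Then 5 days into March 2045.
Total: 22 + 31 + 30 + 31 + 30 + 31 + 31 + 30 + 31 + 30 + 31 + 31 + 29 + 31 + 30 + 31 + 30 + 31 + 31 + 30 + 31 + 30 + 31 + 31 + 28 + 5 = 758.
The subtraction is earlier − later, so the result is −758 → -758.

-758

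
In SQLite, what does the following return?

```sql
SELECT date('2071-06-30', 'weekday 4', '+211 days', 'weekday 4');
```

2072-02-04

`weekday 4` advances to the next Thursday; 2071-06-30 is a Tuesday, so it moves forward to 2071-07-02.
Applying '+211 days' to 2071-07-02: counting 211 days forward gives 2072-01-29.
`weekday 4` advances to the next Thursday; 2072-01-29 is a Friday, so it moves forward to 2072-02-04.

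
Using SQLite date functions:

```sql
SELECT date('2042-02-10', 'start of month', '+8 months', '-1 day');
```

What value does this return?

`start of month` rewinds 2042-02-10 to 2042-02-01.
Adding +8 months to 2042-02-01 gives 2042-10-01.
Going back 1 day from 2042-10-01 reaches 2042-09-30 (last day of September, 30 days).

2042-09-30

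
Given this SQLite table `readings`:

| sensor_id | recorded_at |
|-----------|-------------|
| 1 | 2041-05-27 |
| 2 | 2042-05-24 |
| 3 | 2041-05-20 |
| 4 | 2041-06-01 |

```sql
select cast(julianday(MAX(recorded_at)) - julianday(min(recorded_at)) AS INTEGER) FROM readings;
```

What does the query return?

MIN = 2041-05-20, MAX = 2042-05-24.
11 days remain in May 2041 after the 20th (31 − 20).
Full months from June 2041 through April 2042 contribute their day counts.
Then 24 days into May 2042.
Total: 11 + 30 + 31 + 31 + 30 + 31 + 30 + 31 + 31 + 28 + 31 + 30 + 24 = 369.

369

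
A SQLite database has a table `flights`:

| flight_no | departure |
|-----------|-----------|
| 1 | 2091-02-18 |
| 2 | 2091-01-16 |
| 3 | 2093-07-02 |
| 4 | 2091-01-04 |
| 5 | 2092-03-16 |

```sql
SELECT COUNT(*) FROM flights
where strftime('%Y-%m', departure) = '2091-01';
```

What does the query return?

Rows with year-month 2091-01: 2091-01-16, 2091-01-04 → 2.

2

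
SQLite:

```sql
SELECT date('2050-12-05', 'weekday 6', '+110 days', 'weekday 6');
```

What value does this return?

`weekday 6` advances to the next Saturday; 2050-12-05 is a Monday, so it moves forward to 2050-12-10.
Applying '+110 days' to 2050-12-10: counting 110 days forward gives 2051-03-30.
`weekday 6` advances to the next Saturday; 2051-03-30 is a Thursday, so it moves forward to 2051-04-01.

2051-04-01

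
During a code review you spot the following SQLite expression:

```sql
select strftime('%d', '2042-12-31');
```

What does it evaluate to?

31

`%d` extracts the 2-digit day of month: 31.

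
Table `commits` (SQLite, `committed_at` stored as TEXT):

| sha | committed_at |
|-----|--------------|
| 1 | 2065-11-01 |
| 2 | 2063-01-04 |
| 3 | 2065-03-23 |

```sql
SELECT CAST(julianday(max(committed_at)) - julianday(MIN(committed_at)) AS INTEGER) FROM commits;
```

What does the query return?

1032

MIN = 2063-01-04, MAX = 2065-11-01.
27 days remain in January 2063 after the 4th (31 − 4).
Full months from February 2063 through October 2065 contribute their day counts.
Then 1 day into November 2065.
Total: 27 + 28 + 31 + 30 + 31 + 30 + 31 + 31 + 30 + 31 + 30 + 31 + 31 + 29 + 31 + 30 + 31 + 30 + 31 + 31 + 30 + 31 + 30 + 31 + 31 + 28 + 31 + 30 + 31 + 30 + 31 + 31 + 30 + 31 + 1 = 1032.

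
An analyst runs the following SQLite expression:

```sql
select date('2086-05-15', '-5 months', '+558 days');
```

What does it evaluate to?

Adding -5 months to 2086-05-15 gives 2085-12-15.
Applying '+558 days' to 2085-12-15: counting 558 days forward gives 2087-06-26.

2087-06-26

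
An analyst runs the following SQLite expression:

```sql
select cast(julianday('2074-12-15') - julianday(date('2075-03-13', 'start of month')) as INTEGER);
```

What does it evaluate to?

-76

`start of month` rewinds 2075-03-13 to 2075-03-01.
16 days remain in December 2074 after the 15th (31 − 15).
January 2075: 31 days.
February 2075: 28 days.
Then 1 day into March 2075.
Total: 16 + 31 + 28 + 1 = 76.
The subtraction is earlier − later, so the result is −76 → -76.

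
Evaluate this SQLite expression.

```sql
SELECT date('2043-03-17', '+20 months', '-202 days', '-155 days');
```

2043-11-26

Adding +20 months to 2043-03-17 gives 2044-11-17.
Applying '-202 days' to 2044-11-17: counting 202 days back gives 2044-04-29.
Applying '-155 days' to 2044-04-29: counting 155 days back gives 2043-11-26.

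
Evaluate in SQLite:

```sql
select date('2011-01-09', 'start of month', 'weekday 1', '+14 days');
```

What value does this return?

`start of month` rewinds 2011-01-09 to 2011-01-01.
`weekday 1` advances to the next Monday; 2011-01-01 is a Saturday, so it moves forward to 2011-01-03.
Advancing 14 more days within January lands on 2011-01-17.

2011-01-17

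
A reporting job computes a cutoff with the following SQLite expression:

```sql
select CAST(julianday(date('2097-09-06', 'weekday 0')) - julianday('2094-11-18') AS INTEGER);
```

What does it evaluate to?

`weekday 0` advances to the next Sunday; 2097-09-06 is a Friday, so it moves forward to 2097-09-08.
12 days remain in November 2094 after the 18th (30 − 18).
Full months from December 2094 through August 2097 contribute their day counts.
Then 8 days into September 2097.
Total: 12 + 31 + 31 + 28 + 31 + 30 + 31 + 30 + 31 + 31 + 30 + 31 + 30 + 31 + 31 + 29 + 31 + 30 + 31 + 30 + 31 + 31 + 30 + 31 + 30 + 31 + 31 + 28 + 31 + 30 + 31 + 30 + 31 + 31 + 8 = 1025.

1025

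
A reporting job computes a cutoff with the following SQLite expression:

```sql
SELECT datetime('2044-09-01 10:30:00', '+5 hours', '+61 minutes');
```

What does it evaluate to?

+5 hours from 2044-09-01 10:30:00 is 2044-09-01 15:30:00.
61 minutes = 1h 1m; +61 minutes from 2044-09-01 15:30:00 is 2044-09-01 16:31:00.

2044-09-01 16:31:00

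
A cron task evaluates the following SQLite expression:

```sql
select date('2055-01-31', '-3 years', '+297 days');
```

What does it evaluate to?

Adding -3 years to 2055-01-31 gives 2052-01-31.
Applying '+297 days' to 2052-01-31: counting 297 days forward gives 2052-11-23.

2052-11-23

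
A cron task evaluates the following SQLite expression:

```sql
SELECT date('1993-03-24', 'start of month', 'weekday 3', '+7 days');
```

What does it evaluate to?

`start of month` rewinds 1993-03-24 to 1993-03-01.
`weekday 3` advances to the next Wednesday; 1993-03-01 is a Monday, so it moves forward to 1993-03-03.
Advancing 7 more days within March lands on 1993-03-10.

1993-03-10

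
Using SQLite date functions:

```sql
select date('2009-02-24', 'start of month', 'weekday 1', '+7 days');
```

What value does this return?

`start of month` rewinds 2009-02-24 to 2009-02-01.
`weekday 1` advances to the next Monday; 2009-02-01 is a Sunday, so it moves forward to 2009-02-02.
Advancing 7 more days within February lands on 2009-02-09.

2009-02-09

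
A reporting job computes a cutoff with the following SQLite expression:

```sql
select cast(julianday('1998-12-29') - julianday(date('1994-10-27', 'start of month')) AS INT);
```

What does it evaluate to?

`start of month` rewinds 1994-10-27 to 1994-10-01.
30 days remain in October 1994 after the 1st (31 − 1).
Full months from November 1994 through November 1998 contribute their day counts.
Then 29 days into December 1998.
Total: 30 + 30 + 31 + 31 + 28 + 31 + 30 + 31 + 30 + 31 + 31 + 30 + 31 + 30 + 31 + 31 + 29 + 31 + 30 + 31 + 30 + 31 + 31 + 30 + 31 + 30 + 31 + 31 + 28 + 31 + 30 + 31 + 30 + 31 + 31 + 30 + 31 + 30 + 31 + 31 + 28 + 31 + 30 + 31 + 30 + 31 + 31 + 30 + 31 + 30 + 29 = 1550.

1550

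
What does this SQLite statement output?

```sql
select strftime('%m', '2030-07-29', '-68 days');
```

First apply '-68 days': 2030-07-29 → 2030-05-22.
`%m` extracts the 2-digit month (01-12): 05.

05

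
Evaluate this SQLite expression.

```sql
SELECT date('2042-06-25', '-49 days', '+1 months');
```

2042-06-07

Applying '-49 days' to 2042-06-25: counting 49 days back gives 2042-05-07.
Adding +1 month to 2042-05-07 gives 2042-06-07.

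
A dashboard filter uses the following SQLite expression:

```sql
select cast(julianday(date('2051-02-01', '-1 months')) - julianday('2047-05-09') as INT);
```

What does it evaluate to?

1333

Adding -1 month to 2051-02-01 gives 2051-01-01.
22 days remain in May 2047 after the 9th (31 − 9).
Full months from June 2047 through December 2050 contribute their day counts.
Then 1 day into January 2051.
Total: 22 + 30 + 31 + 31 + 30 + 31 + 30 + 31 + 31 + 29 + 31 + 30 + 31 + 30 + 31 + 31 + 30 + 31 + 30 + 31 + 31 + 28 + 31 + 30 + 31 + 30 + 31 + 31 + 30 + 31 + 30 + 31 + 31 + 28 + 31 + 30 + 31 + 30 + 31 + 31 + 30 + 31 + 30 + 31 + 1 = 1333.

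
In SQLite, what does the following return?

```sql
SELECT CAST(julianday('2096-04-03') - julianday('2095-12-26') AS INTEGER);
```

99

5 days remain in December 2095 after the 26th (31 − 26).
January 2096: 31 days.
February 2096: 29 days (leap year).
March 2096: 31 days.
Then 3 days into April 2096.
Total: 5 + 31 + 29 + 31 + 3 = 99.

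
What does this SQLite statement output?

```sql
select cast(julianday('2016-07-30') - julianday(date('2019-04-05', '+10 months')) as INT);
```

-1285

Adding +10 months to 2019-04-05 gives 2020-02-05.
1 day remains in July 2016 after the 30th (31 − 30).
Full months from August 2016 through January 2020 contribute their day counts.
Then 5 days into February 2020.
Total: 1 + 31 + 30 + 31 + 30 + 31 + 31 + 28 + 31 + 30 + 31 + 30 + 31 + 31 + 30 + 31 + 30 + 31 + 31 + 28 + 31 + 30 + 31 + 30 + 31 + 31 + 30 + 31 + 30 + 31 + 31 + 28 + 31 + 30 + 31 + 30 + 31 + 31 + 30 + 31 + 30 + 31 + 31 + 5 = 1285.
The subtraction is earlier − later, so the result is −1285 → -1285.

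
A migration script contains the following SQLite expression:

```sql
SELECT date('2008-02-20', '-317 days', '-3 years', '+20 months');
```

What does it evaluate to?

2005-12-09

Applying '-317 days' to 2008-02-20: counting 317 days back gives 2007-04-09.
Adding -3 years to 2007-04-09 gives 2004-04-09.
Adding +20 months to 2004-04-09 gives 2005-12-09.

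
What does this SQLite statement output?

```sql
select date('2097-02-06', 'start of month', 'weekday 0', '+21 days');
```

2097-02-24

`start of month` rewinds 2097-02-06 to 2097-02-01.
`weekday 0` advances to the next Sunday; 2097-02-01 is a Friday, so it moves forward to 2097-02-03.
Advancing 21 more days within February lands on 2097-02-24.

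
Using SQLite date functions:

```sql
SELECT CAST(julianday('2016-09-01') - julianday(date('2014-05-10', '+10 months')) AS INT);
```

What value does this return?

541

Adding +10 months to 2014-05-10 gives 2015-03-10.
21 days remain in March 2015 after the 10th (31 − 10).
Full months from April 2015 through August 2016 contribute their day counts.
Then 1 day into September 2016.
Total: 21 + 30 + 31 + 30 + 31 + 31 + 30 + 31 + 30 + 31 + 31 + 29 + 31 + 30 + 31 + 30 + 31 + 31 + 1 = 541.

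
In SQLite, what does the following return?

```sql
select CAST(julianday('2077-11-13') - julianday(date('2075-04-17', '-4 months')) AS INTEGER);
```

1062

Adding -4 months to 2075-04-17 gives 2074-12-17.
14 days remain in December 2074 after the 17th (31 − 17).
Full months from January 2075 through October 2077 contribute their day counts.
Then 13 days into November 2077.
Total: 14 + 31 + 28 + 31 + 30 + 31 + 30 + 31 + 31 + 30 + 31 + 30 + 31 + 31 + 29 + 31 + 30 + 31 + 30 + 31 + 31 + 30 + 31 + 30 + 31 + 31 + 28 + 31 + 30 + 31 + 30 + 31 + 31 + 30 + 31 + 13 = 1062.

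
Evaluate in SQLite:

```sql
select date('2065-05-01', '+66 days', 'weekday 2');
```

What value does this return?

2065-07-07

Applying '+66 days' to 2065-05-01: counting 66 days forward gives 2065-07-06.
`weekday 2` advances to the next Tuesday; 2065-07-06 is a Monday, so it moves forward to 2065-07-07.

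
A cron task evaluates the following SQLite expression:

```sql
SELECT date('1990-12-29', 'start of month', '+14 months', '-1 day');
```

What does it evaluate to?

`start of month` rewinds 1990-12-29 to 1990-12-01.
Adding +14 months to 1990-12-01 gives 1992-02-01.
Going back 1 day from 1992-02-01 reaches 1992-01-31 (last day of January, 31 days).

1992-01-31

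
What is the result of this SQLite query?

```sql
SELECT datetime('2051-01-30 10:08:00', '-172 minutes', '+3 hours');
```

172 minutes = 2h 52m; -172 minutes from 2051-01-30 10:08:00 is 2051-01-30 07:16:00.
+3 hours from 2051-01-30 07:16:00 is 2051-01-30 10:16:00.

2051-01-30 10:16:00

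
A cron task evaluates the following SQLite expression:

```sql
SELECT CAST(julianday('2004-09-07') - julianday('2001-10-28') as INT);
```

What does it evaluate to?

3 days remain in October 2001 after the 28th (31 − 28).
Full months from November 2001 through August 2004 contribute their day counts.
Then 7 days into September 2004.
Total: 3 + 30 + 31 + 31 + 28 + 31 + 30 + 31 + 30 + 31 + 31 + 30 + 31 + 30 + 31 + 31 + 28 + 31 + 30 + 31 + 30 + 31 + 31 + 30 + 31 + 30 + 31 + 31 + 29 + 31 + 30 + 31 + 30 + 31 + 31 + 7 = 1045.

1045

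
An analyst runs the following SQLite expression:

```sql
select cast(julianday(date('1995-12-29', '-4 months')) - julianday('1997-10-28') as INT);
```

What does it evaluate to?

Adding -4 months to 1995-12-29 gives 1995-08-29.
2 days remain in August 1995 after the 29th (31 − 29).
Full months from September 1995 through September 1997 contribute their day counts.
Then 28 days into October 1997.
Total: 2 + 30 + 31 + 30 + 31 + 31 + 29 + 31 + 30 + 31 + 30 + 31 + 31 + 30 + 31 + 30 + 31 + 31 + 28 + 31 + 30 + 31 + 30 + 31 + 31 + 30 + 28 = 791.
The subtraction is earlier − later, so the result is −791 → -791.

-791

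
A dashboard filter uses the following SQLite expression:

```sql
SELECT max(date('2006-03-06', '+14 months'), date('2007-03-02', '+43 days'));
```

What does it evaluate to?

date('2006-03-06', '+14 months') → 2007-05-06.
date('2007-03-02', '+43 days') → 2007-04-14.
Later of the two is 2007-05-06.

2007-05-06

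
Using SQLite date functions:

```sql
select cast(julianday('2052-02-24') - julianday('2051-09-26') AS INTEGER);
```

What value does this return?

4 days remain in September 2051 after the 26th (30 − 26).
October 2051: 31 days.
November 2051: 30 days.
December 2051: 31 days.
January 2052: 31 days.
Then 24 days into February 2052.
Total: 4 + 31 + 30 + 31 + 31 + 24 = 151.

151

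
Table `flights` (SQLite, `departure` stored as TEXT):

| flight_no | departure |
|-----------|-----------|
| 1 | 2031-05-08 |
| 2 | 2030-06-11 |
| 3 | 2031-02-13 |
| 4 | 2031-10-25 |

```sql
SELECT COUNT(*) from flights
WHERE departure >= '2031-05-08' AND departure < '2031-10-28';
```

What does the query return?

2

Rows in [2031-05-08, 2031-10-28): 2031-05-08, 2031-10-25 → 2 rows.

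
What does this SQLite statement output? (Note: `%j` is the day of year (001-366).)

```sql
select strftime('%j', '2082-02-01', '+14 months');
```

First apply '+14 months': 2082-02-01 → 2083-04-01.
Day-of-year for 2083-04-01: days since 2083-01-01 inclusive = 91, zero-padded to 091.

091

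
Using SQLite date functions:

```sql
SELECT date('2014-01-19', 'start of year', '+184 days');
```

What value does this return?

2014-07-04

`start of year` rewinds 2014-01-19 to 2014-01-01.
Applying '+184 days' to 2014-01-01: counting 184 days forward gives 2014-07-04.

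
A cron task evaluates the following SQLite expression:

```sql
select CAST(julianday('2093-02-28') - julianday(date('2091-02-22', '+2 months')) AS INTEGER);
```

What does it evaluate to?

Adding +2 months to 2091-02-22 gives 2091-04-22.
8 days remain in April 2091 after the 22nd (30 − 22).
Full months from May 2091 through January 2093 contribute their day counts.
Then 28 days into February 2093.
Total: 8 + 31 + 30 + 31 + 31 + 30 + 31 + 30 + 31 + 31 + 29 + 31 + 30 + 31 + 30 + 31 + 31 + 30 + 31 + 30 + 31 + 31 + 28 = 678.

678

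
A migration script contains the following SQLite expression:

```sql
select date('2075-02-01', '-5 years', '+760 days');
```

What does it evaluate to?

2072-03-02

Adding -5 years to 2075-02-01 gives 2070-02-01.
Applying '+760 days' to 2070-02-01: counting 760 days forward gives 2072-03-02.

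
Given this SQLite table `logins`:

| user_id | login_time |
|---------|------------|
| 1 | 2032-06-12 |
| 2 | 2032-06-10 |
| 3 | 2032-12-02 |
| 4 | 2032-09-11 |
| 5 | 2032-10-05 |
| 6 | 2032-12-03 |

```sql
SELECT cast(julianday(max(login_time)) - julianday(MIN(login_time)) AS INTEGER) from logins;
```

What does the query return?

176

MIN = 2032-06-10, MAX = 2032-12-03.
20 days remain in June 2032 after the 10th (30 − 10).
July 2032: 31 days.
August 2032: 31 days.
September 2032: 30 days.
October 2032: 31 days.
November 2032: 30 days.
Then 3 days into December 2032.
Total: 20 + 31 + 31 + 30 + 31 + 30 + 3 = 176.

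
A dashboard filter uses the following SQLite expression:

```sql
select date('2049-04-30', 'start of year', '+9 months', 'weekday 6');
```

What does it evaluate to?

`start of year` rewinds 2049-04-30 to 2049-01-01.
Adding +9 months to 2049-01-01 gives 2049-10-01.
`weekday 6` advances to the next Saturday; 2049-10-01 is a Friday, so it moves forward to 2049-10-02.

2049-10-02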